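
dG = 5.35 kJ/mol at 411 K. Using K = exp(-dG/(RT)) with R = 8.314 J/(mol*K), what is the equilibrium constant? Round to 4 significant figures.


dG is in kJ/mol; multiply by 1000 to match R in J/(mol*K).
RT = 8.314 * 411 = 3417.054 J/mol
exponent = -dG*1000 / (RT) = -(5.35*1000) / 3417.054 = -1.56567616
K = exp(-1.56567616)
K = 0.20894668, rounded to 4 significant figures:

0.2089


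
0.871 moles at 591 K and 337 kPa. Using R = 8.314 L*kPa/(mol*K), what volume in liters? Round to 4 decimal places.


PV = nRT, solve for V = nRT / P.
nRT = 0.871 * 8.314 * 591 = 4279.723
V = 4279.723 / 337
V = 12.69947478 L, rounded to 4 dp:

12.6995 L


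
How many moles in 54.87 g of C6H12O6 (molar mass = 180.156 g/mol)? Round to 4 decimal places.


n = mass / M
n = 54.87 / 180.156
n = 0.30456937 mol, rounded to 4 dp:

0.3046 mol


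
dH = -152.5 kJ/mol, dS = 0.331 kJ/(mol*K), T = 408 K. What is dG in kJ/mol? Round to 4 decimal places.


Gibbs: dG = dH - T*dS (consistent units, dS already in kJ/(mol*K)).
T*dS = 408 * 0.331 = 135.048
dG = -152.5 - (135.048)
dG = -287.548 kJ/mol, rounded to 4 dp:

-287.5480 kJ/mol


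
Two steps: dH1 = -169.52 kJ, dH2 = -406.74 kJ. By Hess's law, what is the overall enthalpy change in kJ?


Hess's law: enthalpy is a state function, so add the step enthalpies.
dH_total = dH1 + dH2 = -169.52 + (-406.74)
dH_total = -576.26 kJ:

-576.26 kJ


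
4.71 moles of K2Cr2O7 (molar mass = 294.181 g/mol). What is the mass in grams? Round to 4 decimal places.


mass = n * M
mass = 4.71 * 294.181
mass = 1385.59251 g, rounded to 4 dp:

1385.5925 g


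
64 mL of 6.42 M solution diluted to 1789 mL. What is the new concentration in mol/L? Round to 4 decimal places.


Dilution: M1*V1 = M2*V2, solve for M2.
M2 = M1*V1 / V2
M2 = 6.42 * 64 / 1789
M2 = 410.88 / 1789
M2 = 0.22967021 mol/L, rounded to 4 dp:

0.2297 mol/L


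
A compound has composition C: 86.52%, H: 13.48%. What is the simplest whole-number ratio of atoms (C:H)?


Assume 100 g of compound, divide each mass% by atomic mass to get moles, then normalize by the smallest to get a raw atom ratio.
Moles per 100 g: C: 86.52/12.011 = 7.2034, H: 13.48/1.008 = 13.373
Raw ratio (divide by min = 7.2034): C: 1.0, H: 1.856
Multiply by 7 to clear fractions: C: 7.0 ~= 7, H: 12.995 ~= 13
Reduce by GCD to get the simplest whole-number ratio:

7:13


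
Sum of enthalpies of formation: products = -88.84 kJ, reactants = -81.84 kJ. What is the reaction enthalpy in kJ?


dH_rxn = sum(dH_f products) - sum(dH_f reactants)
dH_rxn = -88.84 - (-81.84)
dH_rxn = -7.0 kJ:

-7.00 kJ


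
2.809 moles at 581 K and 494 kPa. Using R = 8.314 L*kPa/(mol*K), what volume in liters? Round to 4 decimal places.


PV = nRT, solve for V = nRT / P.
nRT = 2.809 * 8.314 * 581 = 13568.6891
V = 13568.6891 / 494
V = 27.46698198 L, rounded to 4 dp:

27.4670 L


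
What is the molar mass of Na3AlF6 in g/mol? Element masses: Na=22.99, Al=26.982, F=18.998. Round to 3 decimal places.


M = sum(count * atomic_mass) over atoms.
M = 3*22.99 + 1*26.982 + 6*18.998
M = 68.97 + 26.982 + 113.988
M = 209.94 g/mol, rounded to 3 dp:

209.940 g/mol


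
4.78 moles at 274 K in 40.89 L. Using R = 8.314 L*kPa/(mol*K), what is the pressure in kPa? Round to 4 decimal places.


PV = nRT, solve for P = nRT / V.
nRT = 4.78 * 8.314 * 274 = 10889.0121
P = 10889.0121 / 40.89
P = 266.30012472 kPa, rounded to 4 dp:

266.3001 kPa


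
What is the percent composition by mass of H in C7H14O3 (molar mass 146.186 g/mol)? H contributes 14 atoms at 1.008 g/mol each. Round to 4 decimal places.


pct = 100 * (n_elem * M_elem) / M_total
mass_contribution = 14 * 1.008 = 14.112 g/mol
pct = 100 * 14.112 / 146.186
pct = 9.65345519 %, rounded to 4 dp:

9.6535 %


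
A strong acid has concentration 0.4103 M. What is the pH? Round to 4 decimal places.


A strong acid dissociates completely, so [H+] equals the given concentration.
pH = -log10([H+]) = -log10(0.4103)
pH = 0.38689848, rounded to 4 dp:

0.3869


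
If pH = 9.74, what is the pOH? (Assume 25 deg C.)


At 25 deg C, pH + pOH = 14.
pOH = 14 - pH = 14 - 9.74
pOH = 4.26:

4.26


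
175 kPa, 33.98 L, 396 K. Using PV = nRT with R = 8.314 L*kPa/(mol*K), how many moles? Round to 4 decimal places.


PV = nRT, solve for n = PV / (RT).
PV = 175 * 33.98 = 5946.5
RT = 8.314 * 396 = 3292.344
n = 5946.5 / 3292.344
n = 1.80615999 mol, rounded to 4 dp:

1.8062 mol


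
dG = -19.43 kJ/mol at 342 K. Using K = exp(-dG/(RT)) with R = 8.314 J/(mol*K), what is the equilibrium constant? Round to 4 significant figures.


dG is in kJ/mol; multiply by 1000 to match R in J/(mol*K).
RT = 8.314 * 342 = 2843.388 J/mol
exponent = -dG*1000 / (RT) = -(-19.43*1000) / 2843.388 = 6.83339734
K = exp(6.83339734)
K = 928.33935, rounded to 4 significant figures:

928.3


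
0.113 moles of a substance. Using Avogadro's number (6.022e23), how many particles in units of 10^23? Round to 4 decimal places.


N = n * NA, then divide by 1e23 for the requested units.
N / 1e23 = n * 6.022
N / 1e23 = 0.113 * 6.022
N / 1e23 = 0.680486, rounded to 4 dp:

0.6805


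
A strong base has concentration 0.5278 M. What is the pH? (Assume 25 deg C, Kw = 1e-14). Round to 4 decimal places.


A strong base dissociates completely, so [OH-] equals the given concentration.
pOH = -log10([OH-]) = -log10(0.5278) = 0.277531
pH = 14 - pOH = 14 - 0.277531
pH = 13.722469, rounded to 4 dp:

13.7225


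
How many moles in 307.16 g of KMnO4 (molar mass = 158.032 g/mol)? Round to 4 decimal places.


n = mass / M
n = 307.16 / 158.032
n = 1.94365698 mol, rounded to 4 dp:

1.9437 mol


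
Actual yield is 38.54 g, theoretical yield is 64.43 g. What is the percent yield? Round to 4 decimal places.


% yield = 100 * actual / theoretical
% yield = 100 * 38.54 / 64.43
% yield = 59.8168555 %, rounded to 4 dp:

59.8169 %


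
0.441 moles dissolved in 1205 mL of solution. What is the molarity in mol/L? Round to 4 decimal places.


Convert volume to liters: V_L = V_mL / 1000.
V_L = 1205 / 1000 = 1.205 L
M = n / V_L = 0.441 / 1.205
M = 0.3659751 mol/L, rounded to 4 dp:

0.3660 mol/L


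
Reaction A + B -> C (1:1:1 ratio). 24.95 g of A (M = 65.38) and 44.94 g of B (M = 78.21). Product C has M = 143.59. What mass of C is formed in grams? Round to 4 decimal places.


Find moles of each reactant; the smaller value is the limiting reagent in a 1:1:1 reaction, so moles_C equals moles of the limiter.
n_A = mass_A / M_A = 24.95 / 65.38 = 0.381615 mol
n_B = mass_B / M_B = 44.94 / 78.21 = 0.574607 mol
Limiting reagent: A (smaller), n_limiting = 0.381615 mol
mass_C = n_limiting * M_C = 0.381615 * 143.59
mass_C = 54.79609785 g, rounded to 4 dp:

54.7961 g


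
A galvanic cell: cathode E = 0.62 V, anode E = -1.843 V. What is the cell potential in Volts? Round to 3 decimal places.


Standard cell potential: E_cell = E_cathode - E_anode.
E_cell = 0.62 - (-1.843)
E_cell = 2.463 V, rounded to 3 dp:

2.463 V


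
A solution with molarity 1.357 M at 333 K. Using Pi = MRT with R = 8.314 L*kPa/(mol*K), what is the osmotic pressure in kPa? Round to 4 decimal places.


Osmotic pressure (van't Hoff): Pi = M*R*T.
RT = 8.314 * 333 = 2768.562
Pi = 1.357 * 2768.562
Pi = 3756.938634 kPa, rounded to 4 dp:

3756.9386 kPa


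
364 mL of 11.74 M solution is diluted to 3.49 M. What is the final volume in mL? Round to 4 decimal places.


Dilution: M1*V1 = M2*V2, solve for V2.
V2 = M1*V1 / M2
V2 = 11.74 * 364 / 3.49
V2 = 4273.36 / 3.49
V2 = 1224.45845272 mL, rounded to 4 dp:

1224.4585 mL


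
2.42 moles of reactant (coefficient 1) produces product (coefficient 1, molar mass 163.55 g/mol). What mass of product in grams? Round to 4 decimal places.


Use the coefficient ratio to convert reactant moles to product moles, then multiply by the product's molar mass.
moles_P = moles_R * (coeff_P / coeff_R) = 2.42 * (1/1) = 2.42
mass_P = moles_P * M_P = 2.42 * 163.55
mass_P = 395.791 g, rounded to 4 dp:

395.7910 g


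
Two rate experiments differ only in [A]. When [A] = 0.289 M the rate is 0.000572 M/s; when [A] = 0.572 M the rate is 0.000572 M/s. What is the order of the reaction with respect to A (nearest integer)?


Rate is proportional to [A]^n, so rate2/rate1 = ([A]2/[A]1)^n. Take logs to solve for n.
rate2/rate1 = 0.000572 / 0.000572 = 1.0
[A]2/[A]1 = 0.572 / 0.289 = 1.9792
n = ln(1.0) / ln(1.9792) = 0.0
Nearest integer order:

0


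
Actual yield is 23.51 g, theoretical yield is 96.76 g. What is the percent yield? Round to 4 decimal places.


% yield = 100 * actual / theoretical
% yield = 100 * 23.51 / 96.76
% yield = 24.29723026 %, rounded to 4 dp:

24.2972 %


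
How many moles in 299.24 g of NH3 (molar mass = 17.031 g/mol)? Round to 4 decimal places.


n = mass / M
n = 299.24 / 17.031
n = 17.57031296 mol, rounded to 4 dp:

17.5703 mol


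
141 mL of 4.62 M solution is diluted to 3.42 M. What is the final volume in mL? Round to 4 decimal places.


Dilution: M1*V1 = M2*V2, solve for V2.
V2 = M1*V1 / M2
V2 = 4.62 * 141 / 3.42
V2 = 651.42 / 3.42
V2 = 190.47368421 mL, rounded to 4 dp:

190.4737 mL


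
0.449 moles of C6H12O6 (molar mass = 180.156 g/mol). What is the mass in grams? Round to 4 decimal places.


mass = n * M
mass = 0.449 * 180.156
mass = 80.890044 g, rounded to 4 dp:

80.8900 g


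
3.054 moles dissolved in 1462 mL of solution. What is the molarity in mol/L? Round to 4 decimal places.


Convert volume to liters: V_L = V_mL / 1000.
V_L = 1462 / 1000 = 1.462 L
M = n / V_L = 3.054 / 1.462
M = 2.08891929 mol/L, rounded to 4 dp:

2.0889 mol/L


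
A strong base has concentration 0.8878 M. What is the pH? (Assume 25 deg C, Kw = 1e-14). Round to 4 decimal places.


A strong base dissociates completely, so [OH-] equals the given concentration.
pOH = -log10([OH-]) = -log10(0.8878) = 0.051685
pH = 14 - pOH = 14 - 0.051685
pH = 13.948315, rounded to 4 dp:

13.9483


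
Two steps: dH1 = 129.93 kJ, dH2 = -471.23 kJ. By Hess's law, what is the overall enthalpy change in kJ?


Hess's law: enthalpy is a state function, so add the step enthalpies.
dH_total = dH1 + dH2 = 129.93 + (-471.23)
dH_total = -341.3 kJ:

-341.30 kJ


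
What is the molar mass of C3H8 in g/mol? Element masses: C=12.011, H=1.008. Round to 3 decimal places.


M = sum(count * atomic_mass) over atoms.
M = 3*12.011 + 8*1.008
M = 36.033 + 8.064
M = 44.097 g/mol, rounded to 3 dp:

44.097 g/mol


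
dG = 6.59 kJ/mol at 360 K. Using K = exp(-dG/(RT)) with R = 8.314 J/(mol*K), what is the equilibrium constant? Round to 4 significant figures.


dG is in kJ/mol; multiply by 1000 to match R in J/(mol*K).
RT = 8.314 * 360 = 2993.04 J/mol
exponent = -dG*1000 / (RT) = -(6.59*1000) / 2993.04 = -2.20177478
K = exp(-2.20177478)
K = 0.11060668, rounded to 4 significant figures:

0.1106


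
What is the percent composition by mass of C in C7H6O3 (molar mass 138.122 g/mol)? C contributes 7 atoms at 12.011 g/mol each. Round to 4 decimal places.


pct = 100 * (n_elem * M_elem) / M_total
mass_contribution = 7 * 12.011 = 84.077 g/mol
pct = 100 * 84.077 / 138.122
pct = 60.87154834 %, rounded to 4 dp:

60.8715 %


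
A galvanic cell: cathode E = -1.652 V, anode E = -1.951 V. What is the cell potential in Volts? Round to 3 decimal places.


Standard cell potential: E_cell = E_cathode - E_anode.
E_cell = -1.652 - (-1.951)
E_cell = 0.299 V, rounded to 3 dp:

0.299 V


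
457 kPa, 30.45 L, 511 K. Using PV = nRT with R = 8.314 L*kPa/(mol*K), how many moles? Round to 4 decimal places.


PV = nRT, solve for n = PV / (RT).
PV = 457 * 30.45 = 13915.65
RT = 8.314 * 511 = 4248.454
n = 13915.65 / 4248.454
n = 3.27546209 mol, rounded to 4 dp:

3.2755 mol


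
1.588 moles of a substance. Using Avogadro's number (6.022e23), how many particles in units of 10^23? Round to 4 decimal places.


N = n * NA, then divide by 1e23 for the requested units.
N / 1e23 = n * 6.022
N / 1e23 = 1.588 * 6.022
N / 1e23 = 9.562936, rounded to 4 dp:

9.5629


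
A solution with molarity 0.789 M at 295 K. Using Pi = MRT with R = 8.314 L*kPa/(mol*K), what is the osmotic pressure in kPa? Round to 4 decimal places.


Osmotic pressure (van't Hoff): Pi = M*R*T.
RT = 8.314 * 295 = 2452.63
Pi = 0.789 * 2452.63
Pi = 1935.12507 kPa, rounded to 4 dp:

1935.1251 kPa


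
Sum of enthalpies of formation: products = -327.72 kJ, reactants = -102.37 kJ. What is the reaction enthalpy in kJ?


dH_rxn = sum(dH_f products) - sum(dH_f reactants)
dH_rxn = -327.72 - (-102.37)
dH_rxn = -225.35 kJ:

-225.35 kJ


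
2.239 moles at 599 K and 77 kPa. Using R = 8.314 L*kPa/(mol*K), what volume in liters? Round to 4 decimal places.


PV = nRT, solve for V = nRT / P.
nRT = 2.239 * 8.314 * 599 = 11150.4126
V = 11150.4126 / 77
V = 144.81055325 L, rounded to 4 dp:

144.8106 L


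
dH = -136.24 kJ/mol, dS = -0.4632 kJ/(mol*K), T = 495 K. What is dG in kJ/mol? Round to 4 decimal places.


Gibbs: dG = dH - T*dS (consistent units, dS already in kJ/(mol*K)).
T*dS = 495 * -0.4632 = -229.284
dG = -136.24 - (-229.284)
dG = 93.044 kJ/mol, rounded to 4 dp:

93.0440 kJ/mol


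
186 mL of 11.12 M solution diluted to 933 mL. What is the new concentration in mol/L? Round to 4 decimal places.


Dilution: M1*V1 = M2*V2, solve for M2.
M2 = M1*V1 / V2
M2 = 11.12 * 186 / 933
M2 = 2068.32 / 933
M2 = 2.21684887 mol/L, rounded to 4 dp:

2.2168 mol/L


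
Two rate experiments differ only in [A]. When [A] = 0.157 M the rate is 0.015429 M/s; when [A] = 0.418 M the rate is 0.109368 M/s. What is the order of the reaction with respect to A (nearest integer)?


Rate is proportional to [A]^n, so rate2/rate1 = ([A]2/[A]1)^n. Take logs to solve for n.
rate2/rate1 = 0.109368 / 0.015429 = 7.0885
[A]2/[A]1 = 0.418 / 0.157 = 2.6624
n = ln(7.0885) / ln(2.6624) = 2.0
Nearest integer order:

2


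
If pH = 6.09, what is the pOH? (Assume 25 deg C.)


At 25 deg C, pH + pOH = 14.
pOH = 14 - pH = 14 - 6.09
pOH = 7.91:

7.91


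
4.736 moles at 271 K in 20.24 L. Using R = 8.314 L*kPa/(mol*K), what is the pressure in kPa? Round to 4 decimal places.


PV = nRT, solve for P = nRT / V.
nRT = 4.736 * 8.314 * 271 = 10670.6532
P = 10670.6532 / 20.24
P = 527.20618577 kPa, rounded to 4 dp:

527.2062 kPa


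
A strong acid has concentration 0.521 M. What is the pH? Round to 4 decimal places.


A strong acid dissociates completely, so [H+] equals the given concentration.
pH = -log10([H+]) = -log10(0.521)
pH = 0.28316228, rounded to 4 dp:

0.2832


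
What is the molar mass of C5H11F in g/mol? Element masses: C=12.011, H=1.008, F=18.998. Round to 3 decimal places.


M = sum(count * atomic_mass) over atoms.
M = 5*12.011 + 11*1.008 + 1*18.998
M = 60.055 + 11.088 + 18.998
M = 90.141 g/mol, rounded to 3 dp:

90.141 g/mol


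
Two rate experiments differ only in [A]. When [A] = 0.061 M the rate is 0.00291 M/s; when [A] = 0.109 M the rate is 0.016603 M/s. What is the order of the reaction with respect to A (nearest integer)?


Rate is proportional to [A]^n, so rate2/rate1 = ([A]2/[A]1)^n. Take logs to solve for n.
rate2/rate1 = 0.016603 / 0.00291 = 5.7055
[A]2/[A]1 = 0.109 / 0.061 = 1.7869
n = ln(5.7055) / ln(1.7869) = 3.0
Nearest integer order:

3


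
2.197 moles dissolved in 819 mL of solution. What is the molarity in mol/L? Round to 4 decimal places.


Convert volume to liters: V_L = V_mL / 1000.
V_L = 819 / 1000 = 0.819 L
M = n / V_L = 2.197 / 0.819
M = 2.68253968 mol/L, rounded to 4 dp:

2.6825 mol/L


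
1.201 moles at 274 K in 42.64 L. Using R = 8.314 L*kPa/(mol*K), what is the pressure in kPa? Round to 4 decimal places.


PV = nRT, solve for P = nRT / V.
nRT = 1.201 * 8.314 * 274 = 2735.9212
P = 2735.9212 / 42.64
P = 64.16325516 kPa, rounded to 4 dp:

64.1633 kPa


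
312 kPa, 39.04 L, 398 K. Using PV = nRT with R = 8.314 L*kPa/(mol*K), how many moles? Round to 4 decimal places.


PV = nRT, solve for n = PV / (RT).
PV = 312 * 39.04 = 12180.48
RT = 8.314 * 398 = 3308.972
n = 12180.48 / 3308.972
n = 3.68104656 mol, rounded to 4 dp:

3.6810 mol


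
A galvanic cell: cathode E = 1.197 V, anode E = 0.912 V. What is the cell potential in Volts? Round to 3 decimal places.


Standard cell potential: E_cell = E_cathode - E_anode.
E_cell = 1.197 - (0.912)
E_cell = 0.285 V, rounded to 3 dp:

0.285 V


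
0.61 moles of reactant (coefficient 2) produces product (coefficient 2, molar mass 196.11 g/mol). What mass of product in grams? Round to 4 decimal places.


Use the coefficient ratio to convert reactant moles to product moles, then multiply by the product's molar mass.
moles_P = moles_R * (coeff_P / coeff_R) = 0.61 * (2/2) = 0.61
mass_P = moles_P * M_P = 0.61 * 196.11
mass_P = 119.6271 g, rounded to 4 dp:

119.6271 g


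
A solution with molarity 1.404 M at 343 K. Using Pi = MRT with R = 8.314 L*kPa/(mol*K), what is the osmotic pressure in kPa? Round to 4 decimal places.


Osmotic pressure (van't Hoff): Pi = M*R*T.
RT = 8.314 * 343 = 2851.702
Pi = 1.404 * 2851.702
Pi = 4003.789608 kPa, rounded to 4 dp:

4003.7896 kPa


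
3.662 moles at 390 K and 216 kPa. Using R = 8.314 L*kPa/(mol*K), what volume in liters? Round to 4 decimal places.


PV = nRT, solve for V = nRT / P.
nRT = 3.662 * 8.314 * 390 = 11873.8885
V = 11873.8885 / 216
V = 54.97170602 L, rounded to 4 dp:

54.9717 L


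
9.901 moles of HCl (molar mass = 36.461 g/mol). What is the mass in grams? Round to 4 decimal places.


mass = n * M
mass = 9.901 * 36.461
mass = 361.000361 g, rounded to 4 dp:

361.0004 g


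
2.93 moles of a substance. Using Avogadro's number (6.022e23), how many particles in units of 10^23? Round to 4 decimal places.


N = n * NA, then divide by 1e23 for the requested units.
N / 1e23 = n * 6.022
N / 1e23 = 2.93 * 6.022
N / 1e23 = 17.64446, rounded to 4 dp:

17.6445


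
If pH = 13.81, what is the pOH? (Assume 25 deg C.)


At 25 deg C, pH + pOH = 14.
pOH = 14 - pH = 14 - 13.81
pOH = 0.19:

0.19


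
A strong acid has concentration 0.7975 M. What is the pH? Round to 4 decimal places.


A strong acid dissociates completely, so [H+] equals the given concentration.
pH = -log10([H+]) = -log10(0.7975)
pH = 0.09826931, rounded to 4 dp:

0.0983


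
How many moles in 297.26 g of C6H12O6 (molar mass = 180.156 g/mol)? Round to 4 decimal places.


n = mass / M
n = 297.26 / 180.156
n = 1.65001443 mol, rounded to 4 dp:

1.6500 mol


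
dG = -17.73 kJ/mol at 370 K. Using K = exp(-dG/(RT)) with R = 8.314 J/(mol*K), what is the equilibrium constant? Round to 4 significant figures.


dG is in kJ/mol; multiply by 1000 to match R in J/(mol*K).
RT = 8.314 * 370 = 3076.18 J/mol
exponent = -dG*1000 / (RT) = -(-17.73*1000) / 3076.18 = 5.76364192
K = exp(5.76364192)
K = 318.50619, rounded to 4 significant figures:

318.5


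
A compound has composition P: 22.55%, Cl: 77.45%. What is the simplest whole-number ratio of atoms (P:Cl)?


Assume 100 g of compound, divide each mass% by atomic mass to get moles, then normalize by the smallest to get a raw atom ratio.
Moles per 100 g: P: 22.55/30.974 = 0.728, Cl: 77.45/35.453 = 2.1846
Raw ratio (divide by min = 0.728): P: 1.0, Cl: 3.001
Multiply by 1 to clear fractions: P: 1.0 ~= 1, Cl: 3.001 ~= 3
Reduce by GCD to get the simplest whole-number ratio:

1:3


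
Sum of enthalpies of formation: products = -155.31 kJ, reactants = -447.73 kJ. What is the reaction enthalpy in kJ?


dH_rxn = sum(dH_f products) - sum(dH_f reactants)
dH_rxn = -155.31 - (-447.73)
dH_rxn = 292.42 kJ:

292.42 kJ


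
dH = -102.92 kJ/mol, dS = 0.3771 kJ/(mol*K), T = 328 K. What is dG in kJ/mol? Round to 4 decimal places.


Gibbs: dG = dH - T*dS (consistent units, dS already in kJ/(mol*K)).
T*dS = 328 * 0.3771 = 123.6888
dG = -102.92 - (123.6888)
dG = -226.6088 kJ/mol, rounded to 4 dp:

-226.6088 kJ/mol


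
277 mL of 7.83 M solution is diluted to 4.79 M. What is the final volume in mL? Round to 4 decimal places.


Dilution: M1*V1 = M2*V2, solve for V2.
V2 = M1*V1 / M2
V2 = 7.83 * 277 / 4.79
V2 = 2168.91 / 4.79
V2 = 452.79958246 mL, rounded to 4 dp:

452.7996 mL


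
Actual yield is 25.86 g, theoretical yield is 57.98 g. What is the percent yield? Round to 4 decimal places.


% yield = 100 * actual / theoretical
% yield = 100 * 25.86 / 57.98
% yield = 44.60158675 %, rounded to 4 dp:

44.6016 %


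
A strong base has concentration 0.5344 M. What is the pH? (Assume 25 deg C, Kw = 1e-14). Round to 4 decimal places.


A strong base dissociates completely, so [OH-] equals the given concentration.
pOH = -log10([OH-]) = -log10(0.5344) = 0.272134
pH = 14 - pOH = 14 - 0.272134
pH = 13.727866, rounded to 4 dp:

13.7279


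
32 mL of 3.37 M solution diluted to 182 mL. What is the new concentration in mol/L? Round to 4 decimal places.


Dilution: M1*V1 = M2*V2, solve for M2.
M2 = M1*V1 / V2
M2 = 3.37 * 32 / 182
M2 = 107.84 / 182
M2 = 0.59252747 mol/L, rounded to 4 dp:

0.5925 mol/L


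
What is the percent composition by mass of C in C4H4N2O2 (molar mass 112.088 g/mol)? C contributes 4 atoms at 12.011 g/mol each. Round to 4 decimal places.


pct = 100 * (n_elem * M_elem) / M_total
mass_contribution = 4 * 12.011 = 48.044 g/mol
pct = 100 * 48.044 / 112.088
pct = 42.8627507 %, rounded to 4 dp:

42.8628 %


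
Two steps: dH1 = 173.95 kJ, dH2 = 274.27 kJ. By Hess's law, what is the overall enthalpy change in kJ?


Hess's law: enthalpy is a state function, so add the step enthalpies.
dH_total = dH1 + dH2 = 173.95 + (274.27)
dH_total = 448.22 kJ:

448.22 kJ


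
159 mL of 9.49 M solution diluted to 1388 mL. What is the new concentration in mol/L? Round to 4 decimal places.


Dilution: M1*V1 = M2*V2, solve for M2.
M2 = M1*V1 / V2
M2 = 9.49 * 159 / 1388
M2 = 1508.91 / 1388
M2 = 1.08711095 mol/L, rounded to 4 dp:

1.0871 mol/L


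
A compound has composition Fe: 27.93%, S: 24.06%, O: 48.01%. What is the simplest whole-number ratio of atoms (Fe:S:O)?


Assume 100 g of compound, divide each mass% by atomic mass to get moles, then normalize by the smallest to get a raw atom ratio.
Moles per 100 g: Fe: 27.93/55.845 = 0.5001, S: 24.06/32.065 = 0.7504, O: 48.01/15.999 = 3.0008
Raw ratio (divide by min = 0.5001): Fe: 1.0, S: 1.5, O: 6.0
Multiply by 2 to clear fractions: Fe: 2.0 ~= 2, S: 3.001 ~= 3, O: 12.0 ~= 12
Reduce by GCD to get the simplest whole-number ratio:

2:3:12


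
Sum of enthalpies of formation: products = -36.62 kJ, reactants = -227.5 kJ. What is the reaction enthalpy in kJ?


dH_rxn = sum(dH_f products) - sum(dH_f reactants)
dH_rxn = -36.62 - (-227.5)
dH_rxn = 190.88 kJ:

190.88 kJ


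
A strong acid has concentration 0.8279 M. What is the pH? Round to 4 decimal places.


A strong acid dissociates completely, so [H+] equals the given concentration.
pH = -log10([H+]) = -log10(0.8279)
pH = 0.08202212, rounded to 4 dp:

0.0820


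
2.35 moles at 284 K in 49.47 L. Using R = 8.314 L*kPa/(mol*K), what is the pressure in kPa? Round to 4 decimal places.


PV = nRT, solve for P = nRT / V.
nRT = 2.35 * 8.314 * 284 = 5548.7636
P = 5548.7636 / 49.47
P = 112.16421265 kPa, rounded to 4 dp:

112.1642 kPa


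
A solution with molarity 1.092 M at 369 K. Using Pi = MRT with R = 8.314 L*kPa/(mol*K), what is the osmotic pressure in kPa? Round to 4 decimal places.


Osmotic pressure (van't Hoff): Pi = M*R*T.
RT = 8.314 * 369 = 3067.866
Pi = 1.092 * 3067.866
Pi = 3350.109672 kPa, rounded to 4 dp:

3350.1097 kPa


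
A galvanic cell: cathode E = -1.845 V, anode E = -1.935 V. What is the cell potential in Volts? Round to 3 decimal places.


Standard cell potential: E_cell = E_cathode - E_anode.
E_cell = -1.845 - (-1.935)
E_cell = 0.09 V, rounded to 3 dp:

0.090 V


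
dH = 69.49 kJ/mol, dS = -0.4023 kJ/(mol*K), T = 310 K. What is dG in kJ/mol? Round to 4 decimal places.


Gibbs: dG = dH - T*dS (consistent units, dS already in kJ/(mol*K)).
T*dS = 310 * -0.4023 = -124.713
dG = 69.49 - (-124.713)
dG = 194.203 kJ/mol, rounded to 4 dp:

194.2030 kJ/mol


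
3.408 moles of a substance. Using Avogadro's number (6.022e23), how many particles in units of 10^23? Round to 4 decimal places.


N = n * NA, then divide by 1e23 for the requested units.
N / 1e23 = n * 6.022
N / 1e23 = 3.408 * 6.022
N / 1e23 = 20.522976, rounded to 4 dp:

20.5230


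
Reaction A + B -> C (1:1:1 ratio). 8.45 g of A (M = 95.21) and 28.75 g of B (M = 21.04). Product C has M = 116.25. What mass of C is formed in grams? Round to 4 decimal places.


Find moles of each reactant; the smaller value is the limiting reagent in a 1:1:1 reaction, so moles_C equals moles of the limiter.
n_A = mass_A / M_A = 8.45 / 95.21 = 0.088751 mol
n_B = mass_B / M_B = 28.75 / 21.04 = 1.366445 mol
Limiting reagent: A (smaller), n_limiting = 0.088751 mol
mass_C = n_limiting * M_C = 0.088751 * 116.25
mass_C = 10.31730375 g, rounded to 4 dp:

10.3173 g


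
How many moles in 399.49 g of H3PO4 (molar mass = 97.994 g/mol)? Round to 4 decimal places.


n = mass / M
n = 399.49 / 97.994
n = 4.07667816 mol, rounded to 4 dp:

4.0767 mol


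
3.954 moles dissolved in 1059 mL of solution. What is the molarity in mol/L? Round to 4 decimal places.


Convert volume to liters: V_L = V_mL / 1000.
V_L = 1059 / 1000 = 1.059 L
M = n / V_L = 3.954 / 1.059
M = 3.73371105 mol/L, rounded to 4 dp:

3.7337 mol/L


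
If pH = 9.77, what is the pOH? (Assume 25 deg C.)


At 25 deg C, pH + pOH = 14.
pOH = 14 - pH = 14 - 9.77
pOH = 4.23:

4.23


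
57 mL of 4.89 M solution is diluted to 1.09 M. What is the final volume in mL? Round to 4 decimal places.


Dilution: M1*V1 = M2*V2, solve for V2.
V2 = M1*V1 / M2
V2 = 4.89 * 57 / 1.09
V2 = 278.73 / 1.09
V2 = 255.71559633 mL, rounded to 4 dp:

255.7156 mL


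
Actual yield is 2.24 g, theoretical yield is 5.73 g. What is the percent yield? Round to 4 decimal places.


% yield = 100 * actual / theoretical
% yield = 100 * 2.24 / 5.73
% yield = 39.09249564 %, rounded to 4 dp:

39.0925 %


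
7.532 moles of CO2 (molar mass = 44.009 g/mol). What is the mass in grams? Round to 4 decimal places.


mass = n * M
mass = 7.532 * 44.009
mass = 331.475788 g, rounded to 4 dp:

331.4758 g


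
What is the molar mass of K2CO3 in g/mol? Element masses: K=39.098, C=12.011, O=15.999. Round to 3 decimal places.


M = sum(count * atomic_mass) over atoms.
M = 2*39.098 + 1*12.011 + 3*15.999
M = 78.196 + 12.011 + 47.997
M = 138.204 g/mol, rounded to 3 dp:

138.204 g/mol


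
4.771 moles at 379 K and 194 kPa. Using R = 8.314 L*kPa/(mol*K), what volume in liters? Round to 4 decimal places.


PV = nRT, solve for V = nRT / P.
nRT = 4.771 * 8.314 * 379 = 15033.4496
V = 15033.4496 / 194
V = 77.49200825 L, rounded to 4 dp:

77.4920 L


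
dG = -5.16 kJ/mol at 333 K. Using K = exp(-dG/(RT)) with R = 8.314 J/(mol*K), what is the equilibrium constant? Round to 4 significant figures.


dG is in kJ/mol; multiply by 1000 to match R in J/(mol*K).
RT = 8.314 * 333 = 2768.562 J/mol
exponent = -dG*1000 / (RT) = -(-5.16*1000) / 2768.562 = 1.86378344
K = exp(1.86378344)
K = 6.4480866, rounded to 4 significant figures:

6.448


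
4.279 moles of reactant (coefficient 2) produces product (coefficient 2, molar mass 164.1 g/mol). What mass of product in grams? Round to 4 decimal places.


Use the coefficient ratio to convert reactant moles to product moles, then multiply by the product's molar mass.
moles_P = moles_R * (coeff_P / coeff_R) = 4.279 * (2/2) = 4.279
mass_P = moles_P * M_P = 4.279 * 164.1
mass_P = 702.1839 g, rounded to 4 dp:

702.1839 g


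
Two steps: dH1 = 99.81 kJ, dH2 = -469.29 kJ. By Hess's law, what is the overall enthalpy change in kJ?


Hess's law: enthalpy is a state function, so add the step enthalpies.
dH_total = dH1 + dH2 = 99.81 + (-469.29)
dH_total = -369.48 kJ:

-369.48 kJ


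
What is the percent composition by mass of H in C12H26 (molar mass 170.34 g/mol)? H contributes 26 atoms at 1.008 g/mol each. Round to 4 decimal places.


pct = 100 * (n_elem * M_elem) / M_total
mass_contribution = 26 * 1.008 = 26.208 g/mol
pct = 100 * 26.208 / 170.34
pct = 15.38569919 %, rounded to 4 dp:

15.3857 %


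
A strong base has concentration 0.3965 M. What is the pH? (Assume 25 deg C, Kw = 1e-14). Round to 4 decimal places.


A strong base dissociates completely, so [OH-] equals the given concentration.
pOH = -log10([OH-]) = -log10(0.3965) = 0.401757
pH = 14 - pOH = 14 - 0.401757
pH = 13.598243, rounded to 4 dp:

13.5982


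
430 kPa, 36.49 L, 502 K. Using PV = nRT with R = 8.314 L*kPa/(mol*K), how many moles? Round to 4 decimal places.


PV = nRT, solve for n = PV / (RT).
PV = 430 * 36.49 = 15690.7
RT = 8.314 * 502 = 4173.628
n = 15690.7 / 4173.628
n = 3.75948695 mol, rounded to 4 dp:

3.7595 mol


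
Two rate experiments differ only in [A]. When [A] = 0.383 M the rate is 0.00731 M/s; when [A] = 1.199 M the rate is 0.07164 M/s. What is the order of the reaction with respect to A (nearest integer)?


Rate is proportional to [A]^n, so rate2/rate1 = ([A]2/[A]1)^n. Take logs to solve for n.
rate2/rate1 = 0.07164 / 0.00731 = 9.8003
[A]2/[A]1 = 1.199 / 0.383 = 3.1305
n = ln(9.8003) / ln(3.1305) = 2.0
Nearest integer order:

2


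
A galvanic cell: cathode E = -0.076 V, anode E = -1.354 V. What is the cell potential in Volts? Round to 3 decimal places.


Standard cell potential: E_cell = E_cathode - E_anode.
E_cell = -0.076 - (-1.354)
E_cell = 1.278 V, rounded to 3 dp:

1.278 V


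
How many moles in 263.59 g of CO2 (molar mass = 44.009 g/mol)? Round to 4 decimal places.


n = mass / M
n = 263.59 / 44.009
n = 5.9894567 mol, rounded to 4 dp:

5.9895 mol


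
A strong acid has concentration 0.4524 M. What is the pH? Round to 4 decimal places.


A strong acid dissociates completely, so [H+] equals the given concentration.
pH = -log10([H+]) = -log10(0.4524)
pH = 0.3444774, rounded to 4 dp:

0.3445


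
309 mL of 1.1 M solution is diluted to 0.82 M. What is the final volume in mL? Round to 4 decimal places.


Dilution: M1*V1 = M2*V2, solve for V2.
V2 = M1*V1 / M2
V2 = 1.1 * 309 / 0.82
V2 = 339.9 / 0.82
V2 = 414.51219512 mL, rounded to 4 dp:

414.5122 mL


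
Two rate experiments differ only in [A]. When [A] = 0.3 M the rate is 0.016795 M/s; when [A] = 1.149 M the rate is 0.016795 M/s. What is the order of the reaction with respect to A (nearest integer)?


Rate is proportional to [A]^n, so rate2/rate1 = ([A]2/[A]1)^n. Take logs to solve for n.
rate2/rate1 = 0.016795 / 0.016795 = 1.0
[A]2/[A]1 = 1.149 / 0.3 = 3.83
n = ln(1.0) / ln(3.83) = 0.0
Nearest integer order:

0


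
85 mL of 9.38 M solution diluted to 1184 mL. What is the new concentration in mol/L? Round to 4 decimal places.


Dilution: M1*V1 = M2*V2, solve for M2.
M2 = M1*V1 / V2
M2 = 9.38 * 85 / 1184
M2 = 797.3 / 1184
M2 = 0.67339527 mol/L, rounded to 4 dp:

0.6734 mol/L


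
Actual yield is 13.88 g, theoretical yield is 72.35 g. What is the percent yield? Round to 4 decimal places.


% yield = 100 * actual / theoretical
% yield = 100 * 13.88 / 72.35
% yield = 19.1845197 %, rounded to 4 dp:

19.1845 %


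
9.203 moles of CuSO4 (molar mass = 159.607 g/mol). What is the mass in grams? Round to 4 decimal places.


mass = n * M
mass = 9.203 * 159.607
mass = 1468.863221 g, rounded to 4 dp:

1468.8632 g


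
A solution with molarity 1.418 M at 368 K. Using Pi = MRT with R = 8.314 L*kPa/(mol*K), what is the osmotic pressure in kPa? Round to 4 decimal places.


Osmotic pressure (van't Hoff): Pi = M*R*T.
RT = 8.314 * 368 = 3059.552
Pi = 1.418 * 3059.552
Pi = 4338.444736 kPa, rounded to 4 dp:

4338.4447 kPa


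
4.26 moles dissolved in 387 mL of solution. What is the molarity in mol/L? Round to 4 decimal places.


Convert volume to liters: V_L = V_mL / 1000.
V_L = 387 / 1000 = 0.387 L
M = n / V_L = 4.26 / 0.387
M = 11.00775194 mol/L, rounded to 4 dp:

11.0078 mol/L


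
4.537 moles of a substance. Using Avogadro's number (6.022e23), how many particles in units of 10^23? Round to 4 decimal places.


N = n * NA, then divide by 1e23 for the requested units.
N / 1e23 = n * 6.022
N / 1e23 = 4.537 * 6.022
N / 1e23 = 27.321814, rounded to 4 dp:

27.3218


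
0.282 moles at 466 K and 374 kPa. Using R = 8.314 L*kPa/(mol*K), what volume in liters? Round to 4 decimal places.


PV = nRT, solve for V = nRT / P.
nRT = 0.282 * 8.314 * 466 = 1092.5594
V = 1092.5594 / 374
V = 2.92128182 L, rounded to 4 dp:

2.9213 L


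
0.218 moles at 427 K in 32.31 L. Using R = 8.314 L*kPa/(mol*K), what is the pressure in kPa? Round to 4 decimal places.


PV = nRT, solve for P = nRT / V.
nRT = 0.218 * 8.314 * 427 = 773.917
P = 773.917 / 32.31
P = 23.95286289 kPa, rounded to 4 dp:

23.9529 kPa


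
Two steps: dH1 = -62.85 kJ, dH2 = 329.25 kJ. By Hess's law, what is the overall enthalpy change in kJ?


Hess's law: enthalpy is a state function, so add the step enthalpies.
dH_total = dH1 + dH2 = -62.85 + (329.25)
dH_total = 266.4 kJ:

266.40 kJ


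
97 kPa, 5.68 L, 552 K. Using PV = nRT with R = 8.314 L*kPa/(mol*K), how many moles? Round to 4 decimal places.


PV = nRT, solve for n = PV / (RT).
PV = 97 * 5.68 = 550.96
RT = 8.314 * 552 = 4589.328
n = 550.96 / 4589.328
n = 0.12005243 mol, rounded to 4 dp:

0.1201 mol


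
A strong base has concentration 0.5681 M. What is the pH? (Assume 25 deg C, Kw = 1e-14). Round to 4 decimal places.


A strong base dissociates completely, so [OH-] equals the given concentration.
pOH = -log10([OH-]) = -log10(0.5681) = 0.245575
pH = 14 - pOH = 14 - 0.245575
pH = 13.754425, rounded to 4 dp:

13.7544


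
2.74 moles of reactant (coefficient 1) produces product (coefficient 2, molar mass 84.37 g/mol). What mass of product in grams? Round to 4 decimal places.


Use the coefficient ratio to convert reactant moles to product moles, then multiply by the product's molar mass.
moles_P = moles_R * (coeff_P / coeff_R) = 2.74 * (2/1) = 5.48
mass_P = moles_P * M_P = 5.48 * 84.37
mass_P = 462.3476 g, rounded to 4 dp:

462.3476 g


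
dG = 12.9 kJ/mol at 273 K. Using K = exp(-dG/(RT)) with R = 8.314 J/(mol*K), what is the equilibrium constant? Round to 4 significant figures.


dG is in kJ/mol; multiply by 1000 to match R in J/(mol*K).
RT = 8.314 * 273 = 2269.722 J/mol
exponent = -dG*1000 / (RT) = -(12.9*1000) / 2269.722 = -5.68351543
K = exp(-5.68351543)
K = 0.0034015794, rounded to 4 significant figures:

0.003402


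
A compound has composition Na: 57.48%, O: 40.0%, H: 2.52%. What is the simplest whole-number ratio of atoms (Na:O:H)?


Assume 100 g of compound, divide each mass% by atomic mass to get moles, then normalize by the smallest to get a raw atom ratio.
Moles per 100 g: Na: 57.48/22.99 = 2.5002, O: 40.0/15.999 = 2.5002, H: 2.52/1.008 = 2.5
Raw ratio (divide by min = 2.5): Na: 1.0, O: 1.0, H: 1.0
Multiply by 1 to clear fractions: Na: 1.0 ~= 1, O: 1.0 ~= 1, H: 1.0 ~= 1
Reduce by GCD to get the simplest whole-number ratio:

1:1:1


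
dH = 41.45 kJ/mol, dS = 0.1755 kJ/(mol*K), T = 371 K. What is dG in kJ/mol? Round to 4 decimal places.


Gibbs: dG = dH - T*dS (consistent units, dS already in kJ/(mol*K)).
T*dS = 371 * 0.1755 = 65.1105
dG = 41.45 - (65.1105)
dG = -23.6605 kJ/mol, rounded to 4 dp:

-23.6605 kJ/mol


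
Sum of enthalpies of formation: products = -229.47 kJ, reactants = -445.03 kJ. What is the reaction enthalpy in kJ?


dH_rxn = sum(dH_f products) - sum(dH_f reactants)
dH_rxn = -229.47 - (-445.03)
dH_rxn = 215.56 kJ:

215.56 kJ


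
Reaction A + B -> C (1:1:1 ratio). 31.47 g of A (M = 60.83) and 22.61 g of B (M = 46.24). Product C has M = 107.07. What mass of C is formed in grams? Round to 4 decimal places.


Find moles of each reactant; the smaller value is the limiting reagent in a 1:1:1 reaction, so moles_C equals moles of the limiter.
n_A = mass_A / M_A = 31.47 / 60.83 = 0.517343 mol
n_B = mass_B / M_B = 22.61 / 46.24 = 0.488971 mol
Limiting reagent: B (smaller), n_limiting = 0.488971 mol
mass_C = n_limiting * M_C = 0.488971 * 107.07
mass_C = 52.35412497 g, rounded to 4 dp:

52.3541 g


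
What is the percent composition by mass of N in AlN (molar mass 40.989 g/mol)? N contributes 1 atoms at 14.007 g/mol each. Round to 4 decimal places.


pct = 100 * (n_elem * M_elem) / M_total
mass_contribution = 1 * 14.007 = 14.007 g/mol
pct = 100 * 14.007 / 40.989
pct = 34.17258289 %, rounded to 4 dp:

34.1726 %


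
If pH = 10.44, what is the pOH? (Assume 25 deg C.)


At 25 deg C, pH + pOH = 14.
pOH = 14 - pH = 14 - 10.44
pOH = 3.56:

3.56


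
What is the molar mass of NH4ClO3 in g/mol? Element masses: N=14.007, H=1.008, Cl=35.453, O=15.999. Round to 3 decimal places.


M = sum(count * atomic_mass) over atoms.
M = 1*14.007 + 4*1.008 + 1*35.453 + 3*15.999
M = 14.007 + 4.032 + 35.453 + 47.997
M = 101.489 g/mol, rounded to 3 dp:

101.489 g/mol


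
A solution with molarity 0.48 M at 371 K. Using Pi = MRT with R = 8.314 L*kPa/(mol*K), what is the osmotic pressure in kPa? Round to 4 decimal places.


Osmotic pressure (van't Hoff): Pi = M*R*T.
RT = 8.314 * 371 = 3084.494
Pi = 0.48 * 3084.494
Pi = 1480.55712 kPa, rounded to 4 dp:

1480.5571 kPa


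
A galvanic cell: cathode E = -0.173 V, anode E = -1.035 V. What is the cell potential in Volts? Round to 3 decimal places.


Standard cell potential: E_cell = E_cathode - E_anode.
E_cell = -0.173 - (-1.035)
E_cell = 0.862 V, rounded to 3 dp:

0.862 V


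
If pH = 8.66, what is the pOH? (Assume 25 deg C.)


At 25 deg C, pH + pOH = 14.
pOH = 14 - pH = 14 - 8.66
pOH = 5.34:

5.34


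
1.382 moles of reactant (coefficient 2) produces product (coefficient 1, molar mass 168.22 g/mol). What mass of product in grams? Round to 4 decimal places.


Use the coefficient ratio to convert reactant moles to product moles, then multiply by the product's molar mass.
moles_P = moles_R * (coeff_P / coeff_R) = 1.382 * (1/2) = 0.691
mass_P = moles_P * M_P = 0.691 * 168.22
mass_P = 116.24002 g, rounded to 4 dp:

116.2400 g


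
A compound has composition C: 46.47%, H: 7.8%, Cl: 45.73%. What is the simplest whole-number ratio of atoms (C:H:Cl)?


Assume 100 g of compound, divide each mass% by atomic mass to get moles, then normalize by the smallest to get a raw atom ratio.
Moles per 100 g: C: 46.47/12.011 = 3.869, H: 7.8/1.008 = 7.7381, Cl: 45.73/35.453 = 1.2899
Raw ratio (divide by min = 1.2899): C: 2.999, H: 5.999, Cl: 1.0
Multiply by 1 to clear fractions: C: 2.999 ~= 3, H: 5.999 ~= 6, Cl: 1.0 ~= 1
Reduce by GCD to get the simplest whole-number ratio:

3:6:1


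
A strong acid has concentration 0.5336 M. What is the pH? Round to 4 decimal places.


A strong acid dissociates completely, so [H+] equals the given concentration.
pH = -log10([H+]) = -log10(0.5336)
pH = 0.27278418, rounded to 4 dp:

0.2728


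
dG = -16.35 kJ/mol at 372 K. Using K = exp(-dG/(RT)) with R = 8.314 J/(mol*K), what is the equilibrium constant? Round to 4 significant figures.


dG is in kJ/mol; multiply by 1000 to match R in J/(mol*K).
RT = 8.314 * 372 = 3092.808 J/mol
exponent = -dG*1000 / (RT) = -(-16.35*1000) / 3092.808 = 5.28645813
K = exp(5.28645813)
K = 197.64216, rounded to 4 significant figures:

197.6


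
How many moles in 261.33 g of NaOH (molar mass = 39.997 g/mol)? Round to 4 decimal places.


n = mass / M
n = 261.33 / 39.997
n = 6.53374003 mol, rounded to 4 dp:

6.5337 mol


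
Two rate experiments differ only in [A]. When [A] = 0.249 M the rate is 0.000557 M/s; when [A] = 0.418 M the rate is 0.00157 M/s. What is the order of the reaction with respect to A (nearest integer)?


Rate is proportional to [A]^n, so rate2/rate1 = ([A]2/[A]1)^n. Take logs to solve for n.
rate2/rate1 = 0.00157 / 0.000557 = 2.8187
[A]2/[A]1 = 0.418 / 0.249 = 1.6787
n = ln(2.8187) / ln(1.6787) = 2.0
Nearest integer order:

2


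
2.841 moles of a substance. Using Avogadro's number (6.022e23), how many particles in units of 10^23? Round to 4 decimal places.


N = n * NA, then divide by 1e23 for the requested units.
N / 1e23 = n * 6.022
N / 1e23 = 2.841 * 6.022
N / 1e23 = 17.108502, rounded to 4 dp:

17.1085
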